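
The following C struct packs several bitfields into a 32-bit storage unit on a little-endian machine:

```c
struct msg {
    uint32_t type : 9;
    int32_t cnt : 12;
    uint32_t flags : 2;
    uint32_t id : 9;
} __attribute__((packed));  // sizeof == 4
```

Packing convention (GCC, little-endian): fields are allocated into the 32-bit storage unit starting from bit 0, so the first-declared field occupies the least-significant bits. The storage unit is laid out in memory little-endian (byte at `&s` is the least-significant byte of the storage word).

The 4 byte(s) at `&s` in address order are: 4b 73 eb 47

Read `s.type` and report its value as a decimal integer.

[0]=0x4b [1]=0x73 [2]=0xeb [3]=0x47 (little-endian) → word 0x47eb734b
type [0+:9] = (word>>0) & 0x1ff = 331  ←
cnt [9+:12] = (word>>9) & 0xfff = 1465
flags [21+:2] = (word>>21) & 0x3 = 3
id [23+:9] = (word>>23) & 0x1ff = 143

331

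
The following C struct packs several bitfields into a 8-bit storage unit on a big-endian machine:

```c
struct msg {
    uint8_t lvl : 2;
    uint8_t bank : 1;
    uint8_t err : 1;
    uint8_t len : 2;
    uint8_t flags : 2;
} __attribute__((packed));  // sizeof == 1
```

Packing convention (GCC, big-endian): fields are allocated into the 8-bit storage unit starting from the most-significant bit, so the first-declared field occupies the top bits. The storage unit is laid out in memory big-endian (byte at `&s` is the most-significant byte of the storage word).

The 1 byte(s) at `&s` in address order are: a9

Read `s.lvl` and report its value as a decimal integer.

[0]=0xa9 (big-endian) → word 0xa9
lvl:2 @ bit 6 → (0xa9>>6)&0x3 = 0x2  ←
bank:1 @ bit 5 → (0xa9>>5)&0x1 = 0x1
err:1 @ bit 4 → (0xa9>>4)&0x1 = 0x0
len:2 @ bit 2 → (0xa9>>2)&0x3 = 0x2
flags:2 @ bit 0 → (0xa9>>0)&0x3 = 0x1

2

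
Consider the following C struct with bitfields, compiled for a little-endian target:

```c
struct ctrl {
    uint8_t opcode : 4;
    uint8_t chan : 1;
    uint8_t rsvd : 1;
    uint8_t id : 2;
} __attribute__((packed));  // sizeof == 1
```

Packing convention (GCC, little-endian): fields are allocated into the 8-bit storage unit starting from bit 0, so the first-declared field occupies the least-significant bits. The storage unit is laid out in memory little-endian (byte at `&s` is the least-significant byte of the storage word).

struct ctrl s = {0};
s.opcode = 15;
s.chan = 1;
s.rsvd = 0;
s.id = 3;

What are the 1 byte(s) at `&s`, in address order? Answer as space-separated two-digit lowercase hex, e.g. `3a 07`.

[0+:4] opcode=15 & 0xf = 0xf; word=0x0f
[4+:1] chan=1 & 0x1 = 0x1; word=0x1f
[5+:1] rsvd=0 & 0x1 = 0x0; word=0x1f
[6+:2] id=3 & 0x3 = 0x3; word=0xdf
word = 0xdf → little-endian bytes:
  [0]=0xdf

df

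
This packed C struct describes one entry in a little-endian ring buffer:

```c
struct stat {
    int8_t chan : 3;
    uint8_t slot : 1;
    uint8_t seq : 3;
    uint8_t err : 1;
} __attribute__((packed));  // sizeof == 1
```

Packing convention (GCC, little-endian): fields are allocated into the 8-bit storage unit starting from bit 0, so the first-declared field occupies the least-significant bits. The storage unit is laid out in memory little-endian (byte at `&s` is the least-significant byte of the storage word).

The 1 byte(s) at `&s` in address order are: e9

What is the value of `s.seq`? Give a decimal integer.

6

[0]=0xe9 (little-endian) → word 0xe9
chan [0+:3] = (word>>0) & 0x7 = 1
slot [3+:1] = (word>>3) & 0x1 = 1
seq [4+:3] = (word>>4) & 0x7 = 6  ←
err [7+:1] = (word>>7) & 0x1 = 1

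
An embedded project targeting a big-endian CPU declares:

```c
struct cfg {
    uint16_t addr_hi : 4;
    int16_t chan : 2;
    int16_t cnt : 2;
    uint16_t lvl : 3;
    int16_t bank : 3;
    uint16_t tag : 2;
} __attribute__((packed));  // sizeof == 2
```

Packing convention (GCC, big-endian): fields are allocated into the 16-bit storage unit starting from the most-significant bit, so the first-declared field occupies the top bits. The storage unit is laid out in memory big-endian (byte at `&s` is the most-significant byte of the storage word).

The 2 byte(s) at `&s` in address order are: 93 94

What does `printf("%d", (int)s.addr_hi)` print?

[0]=0x93 [1]=0x94 (big-endian) → word 0x9394
addr_hi [12+:4] = (word>>12) & 0xf = 9  ←
chan [10+:2] = (word>>10) & 0x3 = 0
cnt [8+:2] = (word>>8) & 0x3 = 3
lvl [5+:3] = (word>>5) & 0x7 = 4
bank [2+:3] = (word>>2) & 0x7 = 5
tag [0+:2] = (word>>0) & 0x3 = 0

9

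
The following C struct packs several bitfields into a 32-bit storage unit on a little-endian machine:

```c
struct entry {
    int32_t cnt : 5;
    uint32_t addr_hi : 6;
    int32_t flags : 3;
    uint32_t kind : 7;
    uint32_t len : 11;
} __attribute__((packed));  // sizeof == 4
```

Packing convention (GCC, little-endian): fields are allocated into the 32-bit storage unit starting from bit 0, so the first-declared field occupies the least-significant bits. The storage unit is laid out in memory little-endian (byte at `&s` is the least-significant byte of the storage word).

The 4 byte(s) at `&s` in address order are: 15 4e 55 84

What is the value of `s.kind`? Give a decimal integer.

[0]=0x15 [1]=0x4e [2]=0x55 [3]=0x84 (little-endian) → word 0x84554e15
cnt [0+:5] = (word>>0) & 0x1f = 21
addr_hi [5+:6] = (word>>5) & 0x3f = 48
flags [11+:3] = (word>>11) & 0x7 = 1
kind [14+:7] = (word>>14) & 0x7f = 85  ←
len [21+:11] = (word>>21) & 0x7ff = 1058

85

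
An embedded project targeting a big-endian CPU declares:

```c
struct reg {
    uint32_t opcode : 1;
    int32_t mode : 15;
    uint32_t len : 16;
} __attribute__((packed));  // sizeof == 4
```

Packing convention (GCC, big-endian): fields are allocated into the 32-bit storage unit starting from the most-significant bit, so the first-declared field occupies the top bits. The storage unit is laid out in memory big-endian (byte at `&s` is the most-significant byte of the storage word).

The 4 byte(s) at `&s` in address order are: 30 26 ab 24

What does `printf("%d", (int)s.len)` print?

43812

[0]=0x30 [1]=0x26 [2]=0xab [3]=0x24 (big-endian) → word 0x3026ab24
opcode:1 @ bit 31 → (0x3026ab24>>31)&0x1 = 0x0
mode:15 @ bit 16 → (0x3026ab24>>16)&0x7fff = 0x3026
len:16 @ bit 0 → (0x3026ab24>>0)&0xffff = 0xab24  ←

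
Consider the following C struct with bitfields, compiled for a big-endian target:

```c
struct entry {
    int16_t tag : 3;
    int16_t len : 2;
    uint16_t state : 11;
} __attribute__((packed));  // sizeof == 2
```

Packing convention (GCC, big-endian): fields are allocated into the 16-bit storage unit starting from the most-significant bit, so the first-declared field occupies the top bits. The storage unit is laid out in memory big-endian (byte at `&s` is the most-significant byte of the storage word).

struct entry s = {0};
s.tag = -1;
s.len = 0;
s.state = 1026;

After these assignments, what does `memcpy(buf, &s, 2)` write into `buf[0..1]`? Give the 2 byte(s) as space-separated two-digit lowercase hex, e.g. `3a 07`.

e4 02

[13+:3] tag=-1 & 0x7 = 0x7; word=0xe000
[11+:2] len=0 & 0x3 = 0x0; word=0xe000
[0+:11] state=1026 & 0x7ff = 0x402; word=0xe402
word = 0xe402 → big-endian bytes:
  [0]=0xe4  [1]=0x02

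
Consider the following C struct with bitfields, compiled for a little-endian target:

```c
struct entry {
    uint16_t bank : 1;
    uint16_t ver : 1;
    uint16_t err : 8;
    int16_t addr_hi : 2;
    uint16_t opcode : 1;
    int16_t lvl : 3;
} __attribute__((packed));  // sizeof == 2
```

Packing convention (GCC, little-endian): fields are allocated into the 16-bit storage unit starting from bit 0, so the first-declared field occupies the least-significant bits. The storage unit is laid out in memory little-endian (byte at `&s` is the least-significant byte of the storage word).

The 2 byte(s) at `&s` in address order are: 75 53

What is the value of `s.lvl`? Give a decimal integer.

2

[0]=0x75 [1]=0x53 (little-endian) → word 0x5375
bank:1 @ bit 0 → (0x5375>>0)&0x1 = 0x1
ver:1 @ bit 1 → (0x5375>>1)&0x1 = 0x0
err:8 @ bit 2 → (0x5375>>2)&0xff = 0xdd
addr_hi:2 @ bit 10 → (0x5375>>10)&0x3 = 0x0
opcode:1 @ bit 12 → (0x5375>>12)&0x1 = 0x1
lvl:3 @ bit 13 → (0x5375>>13)&0x7 = 0x2  ←
lvl signed 3b, MSB=0: value = 2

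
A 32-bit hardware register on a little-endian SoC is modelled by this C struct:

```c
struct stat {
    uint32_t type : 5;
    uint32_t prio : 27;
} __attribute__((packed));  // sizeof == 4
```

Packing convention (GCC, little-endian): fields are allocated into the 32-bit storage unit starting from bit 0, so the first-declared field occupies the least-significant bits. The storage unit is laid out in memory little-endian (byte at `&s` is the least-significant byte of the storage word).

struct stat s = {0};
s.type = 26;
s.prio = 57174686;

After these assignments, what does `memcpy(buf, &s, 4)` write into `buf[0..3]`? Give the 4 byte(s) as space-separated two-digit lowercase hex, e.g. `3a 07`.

da 53 0d 6d

type:5 = 26 → 0x1a << 0 → word 0x0000001a
prio:27 = 57174686 → 0x3686a9e << 5 → word 0x6d0d53da
word = 0x6d0d53da → little-endian bytes:
  [0]=0xda  [1]=0x53  [2]=0x0d  [3]=0x6d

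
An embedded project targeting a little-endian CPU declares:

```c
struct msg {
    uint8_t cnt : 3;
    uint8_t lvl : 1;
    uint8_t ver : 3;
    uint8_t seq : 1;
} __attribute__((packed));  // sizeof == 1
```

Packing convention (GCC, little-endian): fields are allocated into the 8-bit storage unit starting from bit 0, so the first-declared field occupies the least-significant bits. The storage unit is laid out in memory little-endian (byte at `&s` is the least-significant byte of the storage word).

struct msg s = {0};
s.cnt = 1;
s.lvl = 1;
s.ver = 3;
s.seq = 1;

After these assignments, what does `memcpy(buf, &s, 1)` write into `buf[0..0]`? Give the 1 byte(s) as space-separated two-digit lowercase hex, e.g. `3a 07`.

cnt:3 = 1 → 0x1 << 0 → word 0x01
lvl:1 = 1 → 0x1 << 3 → word 0x09
ver:3 = 3 → 0x3 << 4 → word 0x39
seq:1 = 1 → 0x1 << 7 → word 0xb9
word = 0xb9 → little-endian bytes:
  [0]=0xb9

b9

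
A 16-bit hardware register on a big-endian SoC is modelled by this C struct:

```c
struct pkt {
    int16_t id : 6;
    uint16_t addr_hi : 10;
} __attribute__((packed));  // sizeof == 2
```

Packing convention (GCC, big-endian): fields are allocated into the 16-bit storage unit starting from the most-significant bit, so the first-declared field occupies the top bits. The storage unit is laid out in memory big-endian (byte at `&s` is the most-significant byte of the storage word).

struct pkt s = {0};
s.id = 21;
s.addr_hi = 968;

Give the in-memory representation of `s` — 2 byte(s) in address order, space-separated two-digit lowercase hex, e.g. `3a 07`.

57 c8

id:6 = 21 → 0x15 << 10 → word 0x5400
addr_hi:10 = 968 → 0x3c8 << 0 → word 0x57c8
word = 0x57c8 → big-endian bytes:
  [0]=0x57  [1]=0xc8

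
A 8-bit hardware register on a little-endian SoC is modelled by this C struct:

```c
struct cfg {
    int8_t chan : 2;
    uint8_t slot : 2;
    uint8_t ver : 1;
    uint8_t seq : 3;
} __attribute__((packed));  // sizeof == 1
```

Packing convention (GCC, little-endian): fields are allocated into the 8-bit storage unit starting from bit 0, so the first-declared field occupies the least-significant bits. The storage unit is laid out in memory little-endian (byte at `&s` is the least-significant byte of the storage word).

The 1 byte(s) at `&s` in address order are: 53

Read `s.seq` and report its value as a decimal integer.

2

[0]=0x53 (little-endian) → word 0x53
chan:2 @ bit 0 → (0x53>>0)&0x3 = 0x3
slot:2 @ bit 2 → (0x53>>2)&0x3 = 0x0
ver:1 @ bit 4 → (0x53>>4)&0x1 = 0x1
seq:3 @ bit 5 → (0x53>>5)&0x7 = 0x2  ←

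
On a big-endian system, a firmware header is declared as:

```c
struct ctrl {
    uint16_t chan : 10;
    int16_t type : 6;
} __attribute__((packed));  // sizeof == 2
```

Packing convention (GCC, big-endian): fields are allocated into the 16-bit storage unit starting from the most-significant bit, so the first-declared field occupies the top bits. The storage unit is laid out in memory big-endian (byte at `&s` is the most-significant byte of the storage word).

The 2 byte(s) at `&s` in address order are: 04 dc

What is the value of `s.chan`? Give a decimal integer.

19

[0]=0x04 [1]=0xdc (big-endian) → word 0x04dc
chan [6+:10] = (word>>6) & 0x3ff = 19  ←
type [0+:6] = (word>>0) & 0x3f = 28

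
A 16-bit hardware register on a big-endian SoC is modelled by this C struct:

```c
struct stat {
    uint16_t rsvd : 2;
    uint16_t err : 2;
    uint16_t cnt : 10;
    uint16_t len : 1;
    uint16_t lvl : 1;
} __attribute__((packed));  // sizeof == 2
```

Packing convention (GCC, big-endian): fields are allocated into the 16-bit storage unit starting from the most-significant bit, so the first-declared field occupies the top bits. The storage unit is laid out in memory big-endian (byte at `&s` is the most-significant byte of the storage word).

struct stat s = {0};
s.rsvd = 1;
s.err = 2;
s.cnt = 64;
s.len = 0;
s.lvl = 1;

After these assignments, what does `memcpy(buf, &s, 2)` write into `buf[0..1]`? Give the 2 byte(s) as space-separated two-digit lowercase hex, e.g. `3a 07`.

[14+:2] rsvd=1 & 0x3 = 0x1; word=0x4000
[12+:2] err=2 & 0x3 = 0x2; word=0x6000
[2+:10] cnt=64 & 0x3ff = 0x40; word=0x6100
[1+:1] len=0 & 0x1 = 0x0; word=0x6100
[0+:1] lvl=1 & 0x1 = 0x1; word=0x6101
word = 0x6101 → big-endian bytes:
  [0]=0x61  [1]=0x01

61 01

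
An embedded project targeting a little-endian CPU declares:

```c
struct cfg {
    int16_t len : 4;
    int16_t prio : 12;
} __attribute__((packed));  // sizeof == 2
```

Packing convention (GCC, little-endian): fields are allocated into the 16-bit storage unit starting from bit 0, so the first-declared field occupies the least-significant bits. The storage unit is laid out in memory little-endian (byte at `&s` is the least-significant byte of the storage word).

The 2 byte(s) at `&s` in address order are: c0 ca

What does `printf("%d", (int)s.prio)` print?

[0]=0xc0 [1]=0xca (little-endian) → word 0xcac0
len [0+:4] = (word>>0) & 0xf = 0
prio [4+:12] = (word>>4) & 0xfff = 3244  ←
prio signed 12b, MSB=1: 3244 - 4096 = -852

-852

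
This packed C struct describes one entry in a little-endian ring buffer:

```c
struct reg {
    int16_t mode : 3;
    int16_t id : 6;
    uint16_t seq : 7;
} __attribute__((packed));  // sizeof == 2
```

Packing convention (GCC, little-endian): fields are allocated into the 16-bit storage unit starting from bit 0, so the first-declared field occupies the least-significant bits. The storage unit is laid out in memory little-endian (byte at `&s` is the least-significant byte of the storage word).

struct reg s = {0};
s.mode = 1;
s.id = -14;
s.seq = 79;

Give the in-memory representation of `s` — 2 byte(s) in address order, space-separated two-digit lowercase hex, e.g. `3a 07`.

91 9f

mode:3 = 1 → 0x1 << 0 → word 0x0001
id:6 = -14 → 0x32 << 3 → word 0x0191
seq:7 = 79 → 0x4f << 9 → word 0x9f91
word = 0x9f91 → little-endian bytes:
  [0]=0x91  [1]=0x9f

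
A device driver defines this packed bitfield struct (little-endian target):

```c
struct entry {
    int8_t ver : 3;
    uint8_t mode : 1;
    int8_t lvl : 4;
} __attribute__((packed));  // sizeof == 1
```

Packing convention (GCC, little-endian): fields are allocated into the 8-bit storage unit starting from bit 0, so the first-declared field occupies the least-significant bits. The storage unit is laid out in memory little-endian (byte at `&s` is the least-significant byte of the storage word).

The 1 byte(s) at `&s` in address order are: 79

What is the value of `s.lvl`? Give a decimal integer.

7

[0]=0x79 (little-endian) → word 0x79
ver:3 @ bit 0 → (0x79>>0)&0x7 = 0x1
mode:1 @ bit 3 → (0x79>>3)&0x1 = 0x1
lvl:4 @ bit 4 → (0x79>>4)&0xf = 0x7  ←
lvl signed 4b, MSB=0: value = 7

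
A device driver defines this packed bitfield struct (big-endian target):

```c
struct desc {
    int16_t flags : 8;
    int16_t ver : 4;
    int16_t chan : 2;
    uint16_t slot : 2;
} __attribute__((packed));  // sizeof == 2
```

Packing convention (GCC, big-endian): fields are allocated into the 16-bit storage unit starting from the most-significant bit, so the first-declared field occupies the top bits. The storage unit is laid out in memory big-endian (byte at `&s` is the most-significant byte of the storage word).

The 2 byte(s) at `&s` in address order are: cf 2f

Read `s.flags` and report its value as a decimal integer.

-49

[0]=0xcf [1]=0x2f (big-endian) → word 0xcf2f
flags:8 @ bit 8 → (0xcf2f>>8)&0xff = 0xcf  ←
ver:4 @ bit 4 → (0xcf2f>>4)&0xf = 0x2
chan:2 @ bit 2 → (0xcf2f>>2)&0x3 = 0x3
slot:2 @ bit 0 → (0xcf2f>>0)&0x3 = 0x3
flags signed 8b, MSB=1: 207 - 256 = -49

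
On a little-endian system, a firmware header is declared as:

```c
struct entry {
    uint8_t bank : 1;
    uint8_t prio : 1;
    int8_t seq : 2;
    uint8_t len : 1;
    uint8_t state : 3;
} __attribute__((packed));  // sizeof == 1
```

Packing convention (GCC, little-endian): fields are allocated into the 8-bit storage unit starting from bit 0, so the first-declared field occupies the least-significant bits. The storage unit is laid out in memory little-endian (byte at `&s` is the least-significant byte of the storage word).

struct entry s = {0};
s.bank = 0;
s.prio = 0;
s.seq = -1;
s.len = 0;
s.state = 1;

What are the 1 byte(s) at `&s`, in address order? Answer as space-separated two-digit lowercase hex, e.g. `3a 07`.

2c

bank (1b) val=0 bits=0x0 at bit 0: 0x00
prio (1b) val=0 bits=0x0 at bit 1: 0x00
seq (2b) val=-1 bits=0x3 at bit 2: 0x0c
len (1b) val=0 bits=0x0 at bit 4: 0x0c
state (3b) val=1 bits=0x1 at bit 5: 0x2c
word = 0x2c → little-endian bytes:
  [0]=0x2c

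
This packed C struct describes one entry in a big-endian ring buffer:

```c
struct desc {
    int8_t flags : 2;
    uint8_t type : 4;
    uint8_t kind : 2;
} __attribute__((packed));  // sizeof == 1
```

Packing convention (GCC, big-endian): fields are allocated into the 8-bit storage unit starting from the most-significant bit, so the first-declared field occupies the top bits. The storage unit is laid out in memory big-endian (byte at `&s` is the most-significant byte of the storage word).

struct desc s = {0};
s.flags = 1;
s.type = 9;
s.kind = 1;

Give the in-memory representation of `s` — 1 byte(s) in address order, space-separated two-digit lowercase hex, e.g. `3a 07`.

flags (2b) val=1 bits=0x1 at bit 6: 0x40
type (4b) val=9 bits=0x9 at bit 2: 0x64
kind (2b) val=1 bits=0x1 at bit 0: 0x65
word = 0x65 → big-endian bytes:
  [0]=0x65

65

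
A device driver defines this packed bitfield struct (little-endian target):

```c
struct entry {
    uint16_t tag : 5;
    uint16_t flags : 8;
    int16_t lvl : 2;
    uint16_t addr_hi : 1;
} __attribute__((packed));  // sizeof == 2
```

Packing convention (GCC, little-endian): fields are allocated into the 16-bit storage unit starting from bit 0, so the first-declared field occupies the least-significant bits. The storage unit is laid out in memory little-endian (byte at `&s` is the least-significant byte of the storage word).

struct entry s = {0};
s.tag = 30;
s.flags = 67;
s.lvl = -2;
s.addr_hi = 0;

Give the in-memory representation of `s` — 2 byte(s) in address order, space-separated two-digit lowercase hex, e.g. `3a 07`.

tag:5 = 30 → 0x1e << 0 → word 0x001e
flags:8 = 67 → 0x43 << 5 → word 0x087e
lvl:2 = -2 → 0x2 << 13 → word 0x487e
addr_hi:1 = 0 → 0x0 << 15 → word 0x487e
word = 0x487e → little-endian bytes:
  [0]=0x7e  [1]=0x48

7e 48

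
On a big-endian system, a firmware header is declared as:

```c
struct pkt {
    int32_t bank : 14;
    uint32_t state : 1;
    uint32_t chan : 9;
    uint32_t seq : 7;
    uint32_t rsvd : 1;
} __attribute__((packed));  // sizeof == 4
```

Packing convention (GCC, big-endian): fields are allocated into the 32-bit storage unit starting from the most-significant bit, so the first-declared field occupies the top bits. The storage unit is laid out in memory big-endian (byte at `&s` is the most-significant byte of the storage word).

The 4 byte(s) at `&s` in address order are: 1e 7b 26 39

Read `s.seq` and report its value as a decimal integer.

[0]=0x1e [1]=0x7b [2]=0x26 [3]=0x39 (big-endian) → word 0x1e7b2639
bank:14 @ bit 18 → (0x1e7b2639>>18)&0x3fff = 0x79e
state:1 @ bit 17 → (0x1e7b2639>>17)&0x1 = 0x1
chan:9 @ bit 8 → (0x1e7b2639>>8)&0x1ff = 0x126
seq:7 @ bit 1 → (0x1e7b2639>>1)&0x7f = 0x1c  ←
rsvd:1 @ bit 0 → (0x1e7b2639>>0)&0x1 = 0x1

28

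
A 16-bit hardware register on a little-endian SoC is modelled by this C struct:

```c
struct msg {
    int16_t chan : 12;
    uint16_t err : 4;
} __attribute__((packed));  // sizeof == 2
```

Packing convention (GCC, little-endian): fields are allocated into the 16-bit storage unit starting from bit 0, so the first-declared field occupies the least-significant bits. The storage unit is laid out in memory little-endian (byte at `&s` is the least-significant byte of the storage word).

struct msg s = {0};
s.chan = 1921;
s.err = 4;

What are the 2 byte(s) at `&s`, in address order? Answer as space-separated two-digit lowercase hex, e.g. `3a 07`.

81 47

[0+:12] chan=1921 & 0xfff = 0x781; word=0x0781
[12+:4] err=4 & 0xf = 0x4; word=0x4781
word = 0x4781 → little-endian bytes:
  [0]=0x81  [1]=0x47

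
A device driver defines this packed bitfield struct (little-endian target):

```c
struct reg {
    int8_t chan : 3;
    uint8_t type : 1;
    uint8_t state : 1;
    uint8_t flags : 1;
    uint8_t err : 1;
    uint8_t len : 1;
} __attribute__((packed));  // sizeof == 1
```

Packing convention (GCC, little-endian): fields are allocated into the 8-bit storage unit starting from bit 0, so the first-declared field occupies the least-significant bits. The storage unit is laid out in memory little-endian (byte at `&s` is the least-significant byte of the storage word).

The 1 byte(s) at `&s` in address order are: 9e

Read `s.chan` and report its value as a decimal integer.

[0]=0x9e (little-endian) → word 0x9e
chan:3 @ bit 0 → (0x9e>>0)&0x7 = 0x6  ←
type:1 @ bit 3 → (0x9e>>3)&0x1 = 0x1
state:1 @ bit 4 → (0x9e>>4)&0x1 = 0x1
flags:1 @ bit 5 → (0x9e>>5)&0x1 = 0x0
err:1 @ bit 6 → (0x9e>>6)&0x1 = 0x0
len:1 @ bit 7 → (0x9e>>7)&0x1 = 0x1
chan signed 3b, MSB=1: 6 - 8 = -2

-2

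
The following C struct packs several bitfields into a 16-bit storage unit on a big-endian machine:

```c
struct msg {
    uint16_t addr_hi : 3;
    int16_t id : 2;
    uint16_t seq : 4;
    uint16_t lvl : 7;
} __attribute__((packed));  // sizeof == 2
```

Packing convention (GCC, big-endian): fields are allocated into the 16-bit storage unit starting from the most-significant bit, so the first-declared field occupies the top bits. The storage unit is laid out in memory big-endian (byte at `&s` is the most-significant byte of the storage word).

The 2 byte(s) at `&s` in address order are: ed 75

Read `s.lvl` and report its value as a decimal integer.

[0]=0xed [1]=0x75 (big-endian) → word 0xed75
addr_hi [13+:3] = (word>>13) & 0x7 = 7
id [11+:2] = (word>>11) & 0x3 = 1
seq [7+:4] = (word>>7) & 0xf = 10
lvl [0+:7] = (word>>0) & 0x7f = 117  ←

117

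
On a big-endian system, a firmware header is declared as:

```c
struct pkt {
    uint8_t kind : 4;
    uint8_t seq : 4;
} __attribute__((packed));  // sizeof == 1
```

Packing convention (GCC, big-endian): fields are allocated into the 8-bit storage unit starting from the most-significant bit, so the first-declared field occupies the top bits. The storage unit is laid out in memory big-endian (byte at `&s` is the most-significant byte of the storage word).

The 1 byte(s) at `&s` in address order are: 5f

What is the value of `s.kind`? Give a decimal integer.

[0]=0x5f (big-endian) → word 0x5f
kind [4+:4] = (word>>4) & 0xf = 5  ←
seq [0+:4] = (word>>0) & 0xf = 15

5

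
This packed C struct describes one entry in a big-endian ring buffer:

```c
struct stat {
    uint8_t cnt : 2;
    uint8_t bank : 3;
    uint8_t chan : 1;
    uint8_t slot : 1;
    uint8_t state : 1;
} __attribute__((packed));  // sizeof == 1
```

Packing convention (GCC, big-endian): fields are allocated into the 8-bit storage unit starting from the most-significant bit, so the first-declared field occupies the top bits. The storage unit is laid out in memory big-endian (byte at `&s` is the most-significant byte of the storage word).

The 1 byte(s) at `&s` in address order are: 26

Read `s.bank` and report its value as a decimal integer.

4

[0]=0x26 (big-endian) → word 0x26
cnt [6+:2] = (word>>6) & 0x3 = 0
bank [3+:3] = (word>>3) & 0x7 = 4  ←
chan [2+:1] = (word>>2) & 0x1 = 1
slot [1+:1] = (word>>1) & 0x1 = 1
state [0+:1] = (word>>0) & 0x1 = 0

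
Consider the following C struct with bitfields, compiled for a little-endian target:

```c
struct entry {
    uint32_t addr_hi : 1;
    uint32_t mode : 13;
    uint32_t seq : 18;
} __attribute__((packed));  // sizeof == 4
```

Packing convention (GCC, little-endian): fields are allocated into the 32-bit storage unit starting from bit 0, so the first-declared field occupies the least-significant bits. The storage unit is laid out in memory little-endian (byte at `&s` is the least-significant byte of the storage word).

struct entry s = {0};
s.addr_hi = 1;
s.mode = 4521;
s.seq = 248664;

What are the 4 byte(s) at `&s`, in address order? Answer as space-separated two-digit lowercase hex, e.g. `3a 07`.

53 23 d6 f2

[0+:1] addr_hi=1 & 0x1 = 0x1; word=0x00000001
[1+:13] mode=4521 & 0x1fff = 0x11a9; word=0x00002353
[14+:18] seq=248664 & 0x3ffff = 0x3cb58; word=0xf2d62353
word = 0xf2d62353 → little-endian bytes:
  [0]=0x53  [1]=0x23  [2]=0xd6  [3]=0xf2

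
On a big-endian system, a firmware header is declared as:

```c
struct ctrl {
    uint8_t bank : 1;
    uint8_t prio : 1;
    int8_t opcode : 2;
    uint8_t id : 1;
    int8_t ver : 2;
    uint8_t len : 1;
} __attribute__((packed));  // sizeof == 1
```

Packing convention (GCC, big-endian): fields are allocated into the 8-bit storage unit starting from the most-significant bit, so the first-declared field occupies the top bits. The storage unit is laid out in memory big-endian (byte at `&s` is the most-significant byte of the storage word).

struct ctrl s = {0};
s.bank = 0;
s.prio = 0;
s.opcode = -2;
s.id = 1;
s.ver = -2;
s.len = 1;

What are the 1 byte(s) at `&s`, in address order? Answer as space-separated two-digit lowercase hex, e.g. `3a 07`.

bank:1 = 0 → 0x0 << 7 → word 0x00
prio:1 = 0 → 0x0 << 6 → word 0x00
opcode:2 = -2 → 0x2 << 4 → word 0x20
id:1 = 1 → 0x1 << 3 → word 0x28
ver:2 = -2 → 0x2 << 1 → word 0x2c
len:1 = 1 → 0x1 << 0 → word 0x2d
word = 0x2d → big-endian bytes:
  [0]=0x2d

2d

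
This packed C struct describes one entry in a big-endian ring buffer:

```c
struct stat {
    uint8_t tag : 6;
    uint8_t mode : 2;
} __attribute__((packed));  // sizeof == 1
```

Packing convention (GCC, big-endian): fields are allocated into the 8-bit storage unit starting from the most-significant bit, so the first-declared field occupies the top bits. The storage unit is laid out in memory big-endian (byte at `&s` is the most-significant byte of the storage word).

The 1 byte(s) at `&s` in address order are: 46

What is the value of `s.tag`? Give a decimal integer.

17

[0]=0x46 (big-endian) → word 0x46
tag:6 @ bit 2 → (0x46>>2)&0x3f = 0x11  ←
mode:2 @ bit 0 → (0x46>>0)&0x3 = 0x2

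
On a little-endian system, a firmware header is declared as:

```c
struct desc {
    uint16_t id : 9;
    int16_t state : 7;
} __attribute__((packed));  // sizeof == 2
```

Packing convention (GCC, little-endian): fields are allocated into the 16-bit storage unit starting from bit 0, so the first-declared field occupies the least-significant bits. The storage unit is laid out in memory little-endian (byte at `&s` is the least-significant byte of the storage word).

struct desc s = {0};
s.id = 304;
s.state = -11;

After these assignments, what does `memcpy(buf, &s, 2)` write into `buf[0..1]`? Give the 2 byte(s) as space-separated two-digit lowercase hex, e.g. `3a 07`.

id (9b) val=304 bits=0x130 at bit 0: 0x0130
state (7b) val=-11 bits=0x75 at bit 9: 0xeb30
word = 0xeb30 → little-endian bytes:
  [0]=0x30  [1]=0xeb

30 eb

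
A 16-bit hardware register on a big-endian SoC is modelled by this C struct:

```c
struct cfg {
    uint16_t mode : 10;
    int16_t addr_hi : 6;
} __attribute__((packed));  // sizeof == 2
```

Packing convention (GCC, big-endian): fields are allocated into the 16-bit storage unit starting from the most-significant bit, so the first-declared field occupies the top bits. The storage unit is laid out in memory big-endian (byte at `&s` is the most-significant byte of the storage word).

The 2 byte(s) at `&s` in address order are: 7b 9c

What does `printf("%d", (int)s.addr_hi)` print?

28

[0]=0x7b [1]=0x9c (big-endian) → word 0x7b9c
mode [6+:10] = (word>>6) & 0x3ff = 494
addr_hi [0+:6] = (word>>0) & 0x3f = 28  ←
addr_hi signed 6b, MSB=0: value = 28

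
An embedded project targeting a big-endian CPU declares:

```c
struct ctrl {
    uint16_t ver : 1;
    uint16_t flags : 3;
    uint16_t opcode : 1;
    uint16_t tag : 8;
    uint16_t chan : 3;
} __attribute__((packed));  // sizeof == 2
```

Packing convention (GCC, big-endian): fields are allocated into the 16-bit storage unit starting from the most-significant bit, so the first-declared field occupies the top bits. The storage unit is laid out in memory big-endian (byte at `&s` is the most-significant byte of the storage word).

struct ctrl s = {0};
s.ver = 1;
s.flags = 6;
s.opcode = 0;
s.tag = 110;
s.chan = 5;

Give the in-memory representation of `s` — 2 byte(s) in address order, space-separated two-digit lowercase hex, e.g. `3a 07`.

ver (1b) val=1 bits=0x1 at bit 15: 0x8000
flags (3b) val=6 bits=0x6 at bit 12: 0xe000
opcode (1b) val=0 bits=0x0 at bit 11: 0xe000
tag (8b) val=110 bits=0x6e at bit 3: 0xe370
chan (3b) val=5 bits=0x5 at bit 0: 0xe375
word = 0xe375 → big-endian bytes:
  [0]=0xe3  [1]=0x75

e3 75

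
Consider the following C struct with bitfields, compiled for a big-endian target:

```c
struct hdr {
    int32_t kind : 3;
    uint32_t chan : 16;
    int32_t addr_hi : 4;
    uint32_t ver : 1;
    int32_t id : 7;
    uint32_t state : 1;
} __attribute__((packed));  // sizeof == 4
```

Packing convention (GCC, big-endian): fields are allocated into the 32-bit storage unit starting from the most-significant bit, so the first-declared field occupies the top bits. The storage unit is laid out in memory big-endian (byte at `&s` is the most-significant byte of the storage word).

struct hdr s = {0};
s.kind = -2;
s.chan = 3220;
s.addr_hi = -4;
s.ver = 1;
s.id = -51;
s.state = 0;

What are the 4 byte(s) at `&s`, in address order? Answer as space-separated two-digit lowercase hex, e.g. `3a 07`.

kind:3 = -2 → 0x6 << 29 → word 0xc0000000
chan:16 = 3220 → 0xc94 << 13 → word 0xc1928000
addr_hi:4 = -4 → 0xc << 9 → word 0xc1929800
ver:1 = 1 → 0x1 << 8 → word 0xc1929900
id:7 = -51 → 0x4d << 1 → word 0xc192999a
state:1 = 0 → 0x0 << 0 → word 0xc192999a
word = 0xc192999a → big-endian bytes:
  [0]=0xc1  [1]=0x92  [2]=0x99  [3]=0x9a

c1 92 99 9a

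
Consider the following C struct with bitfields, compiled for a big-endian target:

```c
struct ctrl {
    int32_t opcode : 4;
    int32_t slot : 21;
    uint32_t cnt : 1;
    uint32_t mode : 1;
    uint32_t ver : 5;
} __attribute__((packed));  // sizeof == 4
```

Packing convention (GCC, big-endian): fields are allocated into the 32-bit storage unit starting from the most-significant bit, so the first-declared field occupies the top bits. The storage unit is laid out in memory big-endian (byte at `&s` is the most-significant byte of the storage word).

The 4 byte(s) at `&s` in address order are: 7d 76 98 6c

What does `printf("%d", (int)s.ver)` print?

12

[0]=0x7d [1]=0x76 [2]=0x98 [3]=0x6c (big-endian) → word 0x7d76986c
opcode [28+:4] = (word>>28) & 0xf = 7
slot [7+:21] = (word>>7) & 0x1fffff = 1764656
cnt [6+:1] = (word>>6) & 0x1 = 1
mode [5+:1] = (word>>5) & 0x1 = 1
ver [0+:5] = (word>>0) & 0x1f = 12  ←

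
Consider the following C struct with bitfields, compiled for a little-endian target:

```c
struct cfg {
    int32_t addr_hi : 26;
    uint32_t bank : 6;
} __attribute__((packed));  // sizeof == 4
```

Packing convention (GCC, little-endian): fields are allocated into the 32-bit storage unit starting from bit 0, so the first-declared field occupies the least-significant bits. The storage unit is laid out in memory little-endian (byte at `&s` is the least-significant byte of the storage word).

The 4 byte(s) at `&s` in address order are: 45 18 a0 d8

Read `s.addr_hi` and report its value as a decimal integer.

[0]=0x45 [1]=0x18 [2]=0xa0 [3]=0xd8 (little-endian) → word 0xd8a01845
addr_hi:26 @ bit 0 → (0xd8a01845>>0)&0x3ffffff = 0xa01845  ←
bank:6 @ bit 26 → (0xd8a01845>>26)&0x3f = 0x36
addr_hi signed 26b, MSB=0: value = 10491973

10491973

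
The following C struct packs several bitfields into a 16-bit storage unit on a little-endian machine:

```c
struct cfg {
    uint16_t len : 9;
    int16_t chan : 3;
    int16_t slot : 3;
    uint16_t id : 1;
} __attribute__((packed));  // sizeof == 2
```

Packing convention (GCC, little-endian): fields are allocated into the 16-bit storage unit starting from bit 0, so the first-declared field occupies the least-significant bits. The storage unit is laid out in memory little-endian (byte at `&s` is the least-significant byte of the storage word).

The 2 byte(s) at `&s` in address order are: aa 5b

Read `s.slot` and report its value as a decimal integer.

-3

[0]=0xaa [1]=0x5b (little-endian) → word 0x5baa
len [0+:9] = (word>>0) & 0x1ff = 426
chan [9+:3] = (word>>9) & 0x7 = 5
slot [12+:3] = (word>>12) & 0x7 = 5  ←
id [15+:1] = (word>>15) & 0x1 = 0
slot signed 3b, MSB=1: 5 - 8 = -3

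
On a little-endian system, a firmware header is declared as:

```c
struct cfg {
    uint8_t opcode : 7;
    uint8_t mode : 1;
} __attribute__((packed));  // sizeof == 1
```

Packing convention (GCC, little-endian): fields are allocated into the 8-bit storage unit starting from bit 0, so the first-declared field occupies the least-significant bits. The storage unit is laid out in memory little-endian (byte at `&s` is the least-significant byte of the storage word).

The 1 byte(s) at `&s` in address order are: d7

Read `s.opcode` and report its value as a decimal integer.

[0]=0xd7 (little-endian) → word 0xd7
opcode [0+:7] = (word>>0) & 0x7f = 87  ←
mode [7+:1] = (word>>7) & 0x1 = 1

87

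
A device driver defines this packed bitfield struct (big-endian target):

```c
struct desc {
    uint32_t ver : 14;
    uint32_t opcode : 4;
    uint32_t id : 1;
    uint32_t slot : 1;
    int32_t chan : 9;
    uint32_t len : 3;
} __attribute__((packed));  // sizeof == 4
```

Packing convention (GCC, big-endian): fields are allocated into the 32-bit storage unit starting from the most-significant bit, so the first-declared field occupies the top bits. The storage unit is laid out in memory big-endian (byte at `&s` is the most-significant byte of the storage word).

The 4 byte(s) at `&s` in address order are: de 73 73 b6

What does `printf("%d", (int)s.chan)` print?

118

[0]=0xde [1]=0x73 [2]=0x73 [3]=0xb6 (big-endian) → word 0xde7373b6
ver:14 @ bit 18 → (0xde7373b6>>18)&0x3fff = 0x379c
opcode:4 @ bit 14 → (0xde7373b6>>14)&0xf = 0xd
id:1 @ bit 13 → (0xde7373b6>>13)&0x1 = 0x1
slot:1 @ bit 12 → (0xde7373b6>>12)&0x1 = 0x1
chan:9 @ bit 3 → (0xde7373b6>>3)&0x1ff = 0x76  ←
len:3 @ bit 0 → (0xde7373b6>>0)&0x7 = 0x6
chan signed 9b, MSB=0: value = 118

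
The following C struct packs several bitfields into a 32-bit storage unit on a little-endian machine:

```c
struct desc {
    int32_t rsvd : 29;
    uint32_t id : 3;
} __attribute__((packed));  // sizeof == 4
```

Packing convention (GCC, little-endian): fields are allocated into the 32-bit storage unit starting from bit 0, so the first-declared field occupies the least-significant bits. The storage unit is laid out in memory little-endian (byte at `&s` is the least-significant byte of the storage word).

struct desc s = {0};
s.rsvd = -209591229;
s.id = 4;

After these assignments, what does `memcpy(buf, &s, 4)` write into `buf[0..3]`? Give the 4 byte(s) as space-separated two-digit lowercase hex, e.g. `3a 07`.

rsvd:29 = -209591229 → 0x1381e443 << 0 → word 0x1381e443
id:3 = 4 → 0x4 << 29 → word 0x9381e443
word = 0x9381e443 → little-endian bytes:
  [0]=0x43  [1]=0xe4  [2]=0x81  [3]=0x93

43 e4 81 93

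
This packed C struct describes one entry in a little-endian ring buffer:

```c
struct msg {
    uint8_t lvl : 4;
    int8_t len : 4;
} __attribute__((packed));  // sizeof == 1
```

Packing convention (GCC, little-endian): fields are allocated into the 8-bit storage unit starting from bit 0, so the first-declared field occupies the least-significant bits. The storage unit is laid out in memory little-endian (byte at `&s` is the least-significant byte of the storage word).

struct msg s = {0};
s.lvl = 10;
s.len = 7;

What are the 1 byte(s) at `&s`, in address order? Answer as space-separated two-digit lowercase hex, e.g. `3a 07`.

7a

[0+:4] lvl=10 & 0xf = 0xa; word=0x0a
[4+:4] len=7 & 0xf = 0x7; word=0x7a
word = 0x7a → little-endian bytes:
  [0]=0x7a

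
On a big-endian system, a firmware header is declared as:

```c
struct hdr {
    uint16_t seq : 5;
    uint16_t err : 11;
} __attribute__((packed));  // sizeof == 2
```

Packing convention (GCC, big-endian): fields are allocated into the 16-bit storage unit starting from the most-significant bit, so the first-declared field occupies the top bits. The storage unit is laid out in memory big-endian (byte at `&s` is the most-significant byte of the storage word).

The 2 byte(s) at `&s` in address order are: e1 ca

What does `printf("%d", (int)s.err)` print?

[0]=0xe1 [1]=0xca (big-endian) → word 0xe1ca
seq [11+:5] = (word>>11) & 0x1f = 28
err [0+:11] = (word>>0) & 0x7ff = 458  ←

458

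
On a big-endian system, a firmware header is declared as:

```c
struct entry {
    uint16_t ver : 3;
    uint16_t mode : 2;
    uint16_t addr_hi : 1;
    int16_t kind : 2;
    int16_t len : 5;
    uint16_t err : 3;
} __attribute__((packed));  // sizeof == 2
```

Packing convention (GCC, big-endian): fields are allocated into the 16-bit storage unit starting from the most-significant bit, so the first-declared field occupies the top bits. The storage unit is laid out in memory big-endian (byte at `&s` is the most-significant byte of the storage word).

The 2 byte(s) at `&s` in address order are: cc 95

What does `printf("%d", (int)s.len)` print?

-14

[0]=0xcc [1]=0x95 (big-endian) → word 0xcc95
ver [13+:3] = (word>>13) & 0x7 = 6
mode [11+:2] = (word>>11) & 0x3 = 1
addr_hi [10+:1] = (word>>10) & 0x1 = 1
kind [8+:2] = (word>>8) & 0x3 = 0
len [3+:5] = (word>>3) & 0x1f = 18  ←
err [0+:3] = (word>>0) & 0x7 = 5
len signed 5b, MSB=1: 18 - 32 = -14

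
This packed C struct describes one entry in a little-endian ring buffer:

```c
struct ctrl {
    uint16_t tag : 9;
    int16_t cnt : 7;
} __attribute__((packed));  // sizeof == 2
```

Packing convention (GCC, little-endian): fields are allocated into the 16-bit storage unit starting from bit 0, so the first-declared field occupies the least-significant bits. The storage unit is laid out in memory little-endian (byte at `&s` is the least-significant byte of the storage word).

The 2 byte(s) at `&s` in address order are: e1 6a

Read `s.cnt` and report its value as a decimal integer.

53

[0]=0xe1 [1]=0x6a (little-endian) → word 0x6ae1
tag:9 @ bit 0 → (0x6ae1>>0)&0x1ff = 0xe1
cnt:7 @ bit 9 → (0x6ae1>>9)&0x7f = 0x35  ←
cnt signed 7b, MSB=0: value = 53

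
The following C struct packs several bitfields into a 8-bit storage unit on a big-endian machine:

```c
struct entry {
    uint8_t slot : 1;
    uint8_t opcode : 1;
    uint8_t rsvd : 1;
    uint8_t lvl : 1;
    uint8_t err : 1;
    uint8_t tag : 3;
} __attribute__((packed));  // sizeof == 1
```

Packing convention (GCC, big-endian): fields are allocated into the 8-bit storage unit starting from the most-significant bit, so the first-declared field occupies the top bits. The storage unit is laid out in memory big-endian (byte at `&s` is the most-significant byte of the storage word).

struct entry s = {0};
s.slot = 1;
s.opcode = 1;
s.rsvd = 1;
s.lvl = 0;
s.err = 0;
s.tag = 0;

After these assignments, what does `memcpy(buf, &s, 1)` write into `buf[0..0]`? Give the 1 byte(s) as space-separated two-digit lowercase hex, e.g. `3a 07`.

[7+:1] slot=1 & 0x1 = 0x1; word=0x80
[6+:1] opcode=1 & 0x1 = 0x1; word=0xc0
[5+:1] rsvd=1 & 0x1 = 0x1; word=0xe0
[4+:1] lvl=0 & 0x1 = 0x0; word=0xe0
[3+:1] err=0 & 0x1 = 0x0; word=0xe0
[0+:3] tag=0 & 0x7 = 0x0; word=0xe0
word = 0xe0 → big-endian bytes:
  [0]=0xe0

e0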